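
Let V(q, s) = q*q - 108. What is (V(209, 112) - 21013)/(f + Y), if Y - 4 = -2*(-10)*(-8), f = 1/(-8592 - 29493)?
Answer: -859197600/5941261 ≈ -144.62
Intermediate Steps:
V(q, s) = -108 + q² (V(q, s) = q² - 108 = -108 + q²)
f = -1/38085 (f = 1/(-38085) = -1/38085 ≈ -2.6257e-5)
Y = -156 (Y = 4 - 2*(-10)*(-8) = 4 + 20*(-8) = 4 - 160 = -156)
(V(209, 112) - 21013)/(f + Y) = ((-108 + 209²) - 21013)/(-1/38085 - 156) = ((-108 + 43681) - 21013)/(-5941261/38085) = (43573 - 21013)*(-38085/5941261) = 22560*(-38085/5941261) = -859197600/5941261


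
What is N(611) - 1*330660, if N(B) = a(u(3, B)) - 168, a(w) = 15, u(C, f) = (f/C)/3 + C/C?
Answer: -330813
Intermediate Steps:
u(C, f) = 1 + f/(3*C) (u(C, f) = (f/C)*(⅓) + 1 = f/(3*C) + 1 = 1 + f/(3*C))
N(B) = -153 (N(B) = 15 - 168 = -153)
N(611) - 1*330660 = -153 - 1*330660 = -153 - 330660 = -330813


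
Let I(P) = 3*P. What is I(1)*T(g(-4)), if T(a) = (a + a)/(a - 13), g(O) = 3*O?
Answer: 72/25 ≈ 2.8800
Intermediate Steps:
T(a) = 2*a/(-13 + a) (T(a) = (2*a)/(-13 + a) = 2*a/(-13 + a))
I(1)*T(g(-4)) = (3*1)*(2*(3*(-4))/(-13 + 3*(-4))) = 3*(2*(-12)/(-13 - 12)) = 3*(2*(-12)/(-25)) = 3*(2*(-12)*(-1/25)) = 3*(24/25) = 72/25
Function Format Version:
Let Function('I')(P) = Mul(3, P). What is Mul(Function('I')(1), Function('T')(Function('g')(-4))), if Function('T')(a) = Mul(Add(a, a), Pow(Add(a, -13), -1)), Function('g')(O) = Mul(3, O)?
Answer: Rational(72, 25) ≈ 2.8800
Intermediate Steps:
Function('T')(a) = Mul(2, a, Pow(Add(-13, a), -1)) (Function('T')(a) = Mul(Mul(2, a), Pow(Add(-13, a), -1)) = Mul(2, a, Pow(Add(-13, a), -1)))
Mul(Function('I')(1), Function('T')(Function('g')(-4))) = Mul(Mul(3, 1), Mul(2, Mul(3, -4), Pow(Add(-13, Mul(3, -4)), -1))) = Mul(3, Mul(2, -12, Pow(Add(-13, -12), -1))) = Mul(3, Mul(2, -12, Pow(-25, -1))) = Mul(3, Mul(2, -12, Rational(-1, 25))) = Mul(3, Rational(24, 25)) = Rational(72, 25)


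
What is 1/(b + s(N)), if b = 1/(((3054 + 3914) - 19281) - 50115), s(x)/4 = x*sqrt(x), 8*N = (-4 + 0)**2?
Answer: 62428/498848663551 + 31178041472*sqrt(2)/498848663551 ≈ 0.088388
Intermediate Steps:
N = 2 (N = (-4 + 0)**2/8 = (1/8)*(-4)**2 = (1/8)*16 = 2)
s(x) = 4*x**(3/2) (s(x) = 4*(x*sqrt(x)) = 4*x**(3/2))
b = -1/62428 (b = 1/((6968 - 19281) - 50115) = 1/(-12313 - 50115) = 1/(-62428) = -1/62428 ≈ -1.6018e-5)
1/(b + s(N)) = 1/(-1/62428 + 4*2**(3/2)) = 1/(-1/62428 + 4*(2*sqrt(2))) = 1/(-1/62428 + 8*sqrt(2))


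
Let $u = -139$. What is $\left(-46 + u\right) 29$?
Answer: $-5365$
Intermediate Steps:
$\left(-46 + u\right) 29 = \left(-46 - 139\right) 29 = \left(-185\right) 29 = -5365$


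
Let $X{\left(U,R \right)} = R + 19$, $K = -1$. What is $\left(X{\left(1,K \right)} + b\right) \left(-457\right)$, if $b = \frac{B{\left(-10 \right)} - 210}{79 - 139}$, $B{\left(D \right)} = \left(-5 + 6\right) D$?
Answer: $- \frac{29705}{3} \approx -9901.7$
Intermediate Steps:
$B{\left(D \right)} = D$ ($B{\left(D \right)} = 1 D = D$)
$X{\left(U,R \right)} = 19 + R$
$b = \frac{11}{3}$ ($b = \frac{-10 - 210}{79 - 139} = - \frac{220}{-60} = \left(-220\right) \left(- \frac{1}{60}\right) = \frac{11}{3} \approx 3.6667$)
$\left(X{\left(1,K \right)} + b\right) \left(-457\right) = \left(\left(19 - 1\right) + \frac{11}{3}\right) \left(-457\right) = \left(18 + \frac{11}{3}\right) \left(-457\right) = \frac{65}{3} \left(-457\right) = - \frac{29705}{3}$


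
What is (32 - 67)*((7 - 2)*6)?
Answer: -1050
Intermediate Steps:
(32 - 67)*((7 - 2)*6) = -175*6 = -35*30 = -1050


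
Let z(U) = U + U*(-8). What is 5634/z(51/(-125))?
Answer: 234750/119 ≈ 1972.7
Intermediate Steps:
z(U) = -7*U (z(U) = U - 8*U = -7*U)
5634/z(51/(-125)) = 5634/((-357/(-125))) = 5634/((-357*(-1)/125)) = 5634/((-7*(-51/125))) = 5634/(357/125) = 5634*(125/357) = 234750/119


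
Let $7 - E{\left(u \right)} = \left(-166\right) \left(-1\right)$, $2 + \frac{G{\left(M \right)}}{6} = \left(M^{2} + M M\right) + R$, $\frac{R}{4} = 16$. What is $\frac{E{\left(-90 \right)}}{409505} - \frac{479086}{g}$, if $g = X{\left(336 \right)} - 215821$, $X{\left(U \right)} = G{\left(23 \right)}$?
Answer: $\frac{196154865371}{85627905005} \approx 2.2908$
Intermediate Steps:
$R = 64$ ($R = 4 \cdot 16 = 64$)
$G{\left(M \right)} = 372 + 12 M^{2}$ ($G{\left(M \right)} = -12 + 6 \left(\left(M^{2} + M M\right) + 64\right) = -12 + 6 \left(\left(M^{2} + M^{2}\right) + 64\right) = -12 + 6 \left(2 M^{2} + 64\right) = -12 + 6 \left(64 + 2 M^{2}\right) = -12 + \left(384 + 12 M^{2}\right) = 372 + 12 M^{2}$)
$X{\left(U \right)} = 6720$ ($X{\left(U \right)} = 372 + 12 \cdot 23^{2} = 372 + 12 \cdot 529 = 372 + 6348 = 6720$)
$g = -209101$ ($g = 6720 - 215821 = -209101$)
$E{\left(u \right)} = -159$ ($E{\left(u \right)} = 7 - \left(-166\right) \left(-1\right) = 7 - 166 = -159$)
$\frac{E{\left(-90 \right)}}{409505} - \frac{479086}{g} = - \frac{159}{409505} - \frac{479086}{-209101} = \left(-159\right) \frac{1}{409505} - - \frac{479086}{209101} = - \frac{159}{409505} + \frac{479086}{209101} = \frac{196154865371}{85627905005}$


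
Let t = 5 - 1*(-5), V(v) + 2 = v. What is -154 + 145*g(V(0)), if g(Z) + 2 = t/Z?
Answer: -1169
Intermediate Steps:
V(v) = -2 + v
t = 10 (t = 5 + 5 = 10)
g(Z) = -2 + 10/Z
-154 + 145*g(V(0)) = -154 + 145*(-2 + 10/(-2 + 0)) = -154 + 145*(-2 + 10/(-2)) = -154 + 145*(-2 + 10*(-½)) = -154 + 145*(-2 - 5) = -154 + 145*(-7) = -154 - 1015 = -1169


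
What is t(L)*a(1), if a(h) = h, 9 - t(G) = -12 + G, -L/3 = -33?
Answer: -78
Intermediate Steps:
L = 99 (L = -3*(-33) = 99)
t(G) = 21 - G (t(G) = 9 - (-12 + G) = 9 + (12 - G) = 21 - G)
t(L)*a(1) = (21 - 1*99)*1 = (21 - 99)*1 = -78*1 = -78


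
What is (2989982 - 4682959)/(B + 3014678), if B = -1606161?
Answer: -153907/128047 ≈ -1.2020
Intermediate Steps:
(2989982 - 4682959)/(B + 3014678) = (2989982 - 4682959)/(-1606161 + 3014678) = -1692977/1408517 = -1692977*1/1408517 = -153907/128047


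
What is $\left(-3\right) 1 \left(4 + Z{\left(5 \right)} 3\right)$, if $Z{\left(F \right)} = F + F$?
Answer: $-102$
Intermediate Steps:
$Z{\left(F \right)} = 2 F$
$\left(-3\right) 1 \left(4 + Z{\left(5 \right)} 3\right) = \left(-3\right) 1 \left(4 + 2 \cdot 5 \cdot 3\right) = - 3 \left(4 + 10 \cdot 3\right) = - 3 \left(4 + 30\right) = \left(-3\right) 34 = -102$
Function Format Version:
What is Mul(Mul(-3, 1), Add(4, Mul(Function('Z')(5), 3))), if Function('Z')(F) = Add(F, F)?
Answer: -102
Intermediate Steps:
Function('Z')(F) = Mul(2, F)
Mul(Mul(-3, 1), Add(4, Mul(Function('Z')(5), 3))) = Mul(Mul(-3, 1), Add(4, Mul(Mul(2, 5), 3))) = Mul(-3, Add(4, Mul(10, 3))) = Mul(-3, Add(4, 30)) = Mul(-3, 34) = -102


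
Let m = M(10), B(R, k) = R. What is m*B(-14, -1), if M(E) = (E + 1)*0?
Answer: 0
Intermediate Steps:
M(E) = 0 (M(E) = (1 + E)*0 = 0)
m = 0
m*B(-14, -1) = 0*(-14) = 0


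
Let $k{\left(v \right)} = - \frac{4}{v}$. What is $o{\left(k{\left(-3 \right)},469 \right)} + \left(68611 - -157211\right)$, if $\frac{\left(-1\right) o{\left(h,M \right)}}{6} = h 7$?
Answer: $225766$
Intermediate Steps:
$o{\left(h,M \right)} = - 42 h$ ($o{\left(h,M \right)} = - 6 h 7 = - 6 \cdot 7 h = - 42 h$)
$o{\left(k{\left(-3 \right)},469 \right)} + \left(68611 - -157211\right) = - 42 \left(- \frac{4}{-3}\right) + \left(68611 - -157211\right) = - 42 \left(\left(-4\right) \left(- \frac{1}{3}\right)\right) + \left(68611 + 157211\right) = \left(-42\right) \frac{4}{3} + 225822 = -56 + 225822 = 225766$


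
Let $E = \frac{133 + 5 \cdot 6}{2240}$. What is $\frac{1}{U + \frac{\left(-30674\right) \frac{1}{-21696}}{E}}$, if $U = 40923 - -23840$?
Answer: $\frac{55257}{3579682681} \approx 1.5436 \cdot 10^{-5}$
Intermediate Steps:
$E = \frac{163}{2240}$ ($E = \left(133 + 30\right) \frac{1}{2240} = 163 \cdot \frac{1}{2240} = \frac{163}{2240} \approx 0.072768$)
$U = 64763$ ($U = 40923 + 23840 = 64763$)
$\frac{1}{U + \frac{\left(-30674\right) \frac{1}{-21696}}{E}} = \frac{1}{64763 + \frac{\left(-30674\right) \frac{1}{-21696}}{\frac{163}{2240}}} = \frac{1}{64763 + \left(-30674\right) \left(- \frac{1}{21696}\right) \frac{2240}{163}} = \frac{1}{64763 + \frac{15337}{10848} \cdot \frac{2240}{163}} = \frac{1}{64763 + \frac{1073590}{55257}} = \frac{1}{\frac{3579682681}{55257}} = \frac{55257}{3579682681}$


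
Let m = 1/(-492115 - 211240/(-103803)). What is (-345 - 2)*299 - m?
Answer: -5299993966696262/51082802105 ≈ -1.0375e+5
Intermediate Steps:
m = -103803/51082802105 (m = 1/(-492115 - 211240*(-1/103803)) = 1/(-492115 + 211240/103803) = 1/(-51082802105/103803) = -103803/51082802105 ≈ -2.0321e-6)
(-345 - 2)*299 - m = (-345 - 2)*299 - 1*(-103803/51082802105) = -347*299 + 103803/51082802105 = -103753 + 103803/51082802105 = -5299993966696262/51082802105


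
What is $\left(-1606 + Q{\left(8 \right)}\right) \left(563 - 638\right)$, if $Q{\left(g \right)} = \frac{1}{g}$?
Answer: $\frac{963525}{8} \approx 1.2044 \cdot 10^{5}$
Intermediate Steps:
$\left(-1606 + Q{\left(8 \right)}\right) \left(563 - 638\right) = \left(-1606 + \frac{1}{8}\right) \left(563 - 638\right) = \left(-1606 + \frac{1}{8}\right) \left(-75\right) = \left(- \frac{12847}{8}\right) \left(-75\right) = \frac{963525}{8}$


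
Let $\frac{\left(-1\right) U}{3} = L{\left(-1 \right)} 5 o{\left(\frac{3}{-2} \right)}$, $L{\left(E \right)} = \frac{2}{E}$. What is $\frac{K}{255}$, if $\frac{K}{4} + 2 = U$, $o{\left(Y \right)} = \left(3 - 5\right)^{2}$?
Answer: $\frac{472}{255} \approx 1.851$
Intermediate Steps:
$o{\left(Y \right)} = 4$ ($o{\left(Y \right)} = \left(-2\right)^{2} = 4$)
$U = 120$ ($U = - 3 \frac{2}{-1} \cdot 5 \cdot 4 = - 3 \cdot 2 \left(-1\right) 5 \cdot 4 = - 3 \left(-2\right) 5 \cdot 4 = - 3 \left(\left(-10\right) 4\right) = \left(-3\right) \left(-40\right) = 120$)
$K = 472$ ($K = -8 + 4 \cdot 120 = -8 + 480 = 472$)
$\frac{K}{255} = \frac{472}{255}$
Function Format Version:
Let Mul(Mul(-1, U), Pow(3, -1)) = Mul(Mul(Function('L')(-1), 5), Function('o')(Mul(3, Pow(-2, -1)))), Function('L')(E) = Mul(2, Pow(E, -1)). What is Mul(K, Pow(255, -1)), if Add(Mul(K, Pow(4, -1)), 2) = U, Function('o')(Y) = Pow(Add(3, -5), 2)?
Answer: Rational(472, 255) ≈ 1.8510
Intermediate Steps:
Function('o')(Y) = 4 (Function('o')(Y) = Pow(-2, 2) = 4)
U = 120 (U = Mul(-3, Mul(Mul(Mul(2, Pow(-1, -1)), 5), 4)) = Mul(-3, Mul(Mul(Mul(2, -1), 5), 4)) = Mul(-3, Mul(Mul(-2, 5), 4)) = Mul(-3, Mul(-10, 4)) = Mul(-3, -40) = 120)
K = 472 (K = Add(-8, Mul(4, 120)) = Add(-8, 480) = 472)
Mul(K, Pow(255, -1)) = Mul(472, Pow(255, -1)) = Mul(472, Rational(1, 255)) = Rational(472, 255)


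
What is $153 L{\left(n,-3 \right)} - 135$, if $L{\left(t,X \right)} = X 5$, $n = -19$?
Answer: $-2430$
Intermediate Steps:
$L{\left(t,X \right)} = 5 X$
$153 L{\left(n,-3 \right)} - 135 = 153 \cdot 5 \left(-3\right) - 135 = 153 \left(-15\right) - 135 = -2295 - 135 = -2430$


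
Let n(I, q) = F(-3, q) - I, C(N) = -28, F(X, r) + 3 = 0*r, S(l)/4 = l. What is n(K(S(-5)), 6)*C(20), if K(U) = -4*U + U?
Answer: 1764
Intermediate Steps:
S(l) = 4*l
F(X, r) = -3 (F(X, r) = -3 + 0*r = -3 + 0 = -3)
K(U) = -3*U
n(I, q) = -3 - I
n(K(S(-5)), 6)*C(20) = (-3 - (-3)*4*(-5))*(-28) = (-3 - (-3)*(-20))*(-28) = (-3 - 1*60)*(-28) = (-3 - 60)*(-28) = -63*(-28) = 1764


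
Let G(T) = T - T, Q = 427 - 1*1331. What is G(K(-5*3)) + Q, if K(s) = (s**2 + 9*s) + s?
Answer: -904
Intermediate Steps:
K(s) = s**2 + 10*s
Q = -904 (Q = 427 - 1331 = -904)
G(T) = 0
G(K(-5*3)) + Q = 0 - 904 = -904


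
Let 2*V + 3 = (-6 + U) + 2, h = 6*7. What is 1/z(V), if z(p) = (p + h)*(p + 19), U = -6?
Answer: 4/1775 ≈ 0.0022535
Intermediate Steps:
h = 42
V = -13/2 (V = -3/2 + ((-6 - 6) + 2)/2 = -3/2 + (-12 + 2)/2 = -3/2 + (½)*(-10) = -3/2 - 5 = -13/2 ≈ -6.5000)
z(p) = (19 + p)*(42 + p) (z(p) = (p + 42)*(p + 19) = (42 + p)*(19 + p) = (19 + p)*(42 + p))
1/z(V) = 1/(798 + (-13/2)² + 61*(-13/2)) = 1/(798 + 169/4 - 793/2) = 1/(1775/4) = 4/1775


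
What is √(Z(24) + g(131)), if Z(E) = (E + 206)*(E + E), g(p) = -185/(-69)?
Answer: √52574205/69 ≈ 105.08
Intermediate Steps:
g(p) = 185/69 (g(p) = -185*(-1/69) = 185/69)
Z(E) = 2*E*(206 + E) (Z(E) = (206 + E)*(2*E) = 2*E*(206 + E))
√(Z(24) + g(131)) = √(2*24*(206 + 24) + 185/69) = √(2*24*230 + 185/69) = √(11040 + 185/69) = √(761945/69) = √52574205/69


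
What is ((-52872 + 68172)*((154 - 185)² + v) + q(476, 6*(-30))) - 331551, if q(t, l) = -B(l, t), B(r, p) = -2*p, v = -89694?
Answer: -1357945499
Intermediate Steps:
q(t, l) = 2*t (q(t, l) = -(-2)*t = 2*t)
((-52872 + 68172)*((154 - 185)² + v) + q(476, 6*(-30))) - 331551 = ((-52872 + 68172)*((154 - 185)² - 89694) + 2*476) - 331551 = (15300*((-31)² - 89694) + 952) - 331551 = (15300*(961 - 89694) + 952) - 331551 = (15300*(-88733) + 952) - 331551 = (-1357614900 + 952) - 331551 = -1357613948 - 331551 = -1357945499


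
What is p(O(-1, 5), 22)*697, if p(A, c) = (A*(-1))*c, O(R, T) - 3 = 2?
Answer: -76670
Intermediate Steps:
O(R, T) = 5 (O(R, T) = 3 + 2 = 5)
p(A, c) = -A*c (p(A, c) = (-A)*c = -A*c)
p(O(-1, 5), 22)*697 = -1*5*22*697 = -110*697 = -76670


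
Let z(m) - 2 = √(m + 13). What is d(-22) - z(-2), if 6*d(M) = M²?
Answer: 236/3 - √11 ≈ 75.350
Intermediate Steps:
z(m) = 2 + √(13 + m) (z(m) = 2 + √(m + 13) = 2 + √(13 + m))
d(M) = M²/6
d(-22) - z(-2) = (⅙)*(-22)² - (2 + √(13 - 2)) = (⅙)*484 - (2 + √11) = 242/3 + (-2 - √11) = 236/3 - √11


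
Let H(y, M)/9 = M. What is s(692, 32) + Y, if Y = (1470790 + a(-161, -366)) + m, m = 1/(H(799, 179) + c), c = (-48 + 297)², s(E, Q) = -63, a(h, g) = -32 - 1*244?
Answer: 93538329013/63612 ≈ 1.4705e+6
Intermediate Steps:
a(h, g) = -276 (a(h, g) = -32 - 244 = -276)
H(y, M) = 9*M
c = 62001 (c = 249² = 62001)
m = 1/63612 (m = 1/(9*179 + 62001) = 1/(1611 + 62001) = 1/63612 ≈ 1.5720e-5)
Y = 93542336569/63612 (Y = (1470790 - 276) + 1/63612 = 1470514 + 1/63612 = 93542336569/63612 ≈ 1.4705e+6)
s(692, 32) + Y = -63 + 93542336569/63612 = 93538329013/63612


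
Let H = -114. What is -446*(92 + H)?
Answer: 9812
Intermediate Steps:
-446*(92 + H) = -446*(92 - 114) = -446*(-22) = 9812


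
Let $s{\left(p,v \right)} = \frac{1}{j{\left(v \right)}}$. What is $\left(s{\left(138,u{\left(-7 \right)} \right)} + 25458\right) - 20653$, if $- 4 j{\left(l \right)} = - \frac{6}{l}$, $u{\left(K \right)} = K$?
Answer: $\frac{14401}{3} \approx 4800.3$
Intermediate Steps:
$j{\left(l \right)} = \frac{3}{2 l}$ ($j{\left(l \right)} = - \frac{\left(-6\right) \frac{1}{l}}{4} = \frac{3}{2 l}$)
$s{\left(p,v \right)} = \frac{2 v}{3}$ ($s{\left(p,v \right)} = \frac{1}{\frac{3}{2} \frac{1}{v}} = \frac{2 v}{3}$)
$\left(s{\left(138,u{\left(-7 \right)} \right)} + 25458\right) - 20653 = \left(\frac{2}{3} \left(-7\right) + 25458\right) - 20653 = \left(- \frac{14}{3} + 25458\right) - 20653 = \frac{76360}{3} - 20653 = \frac{14401}{3}$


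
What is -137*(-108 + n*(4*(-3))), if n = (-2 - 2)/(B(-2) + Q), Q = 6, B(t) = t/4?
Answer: 149604/11 ≈ 13600.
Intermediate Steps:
B(t) = t/4 (B(t) = t*(1/4) = t/4)
n = -8/11 (n = (-2 - 2)/((1/4)*(-2) + 6) = -4/(-1/2 + 6) = -4/11/2 = -4*2/11 = -8/11 ≈ -0.72727)
-137*(-108 + n*(4*(-3))) = -137*(-108 - 32*(-3)/11) = -137*(-108 - 8/11*(-12)) = -137*(-108 + 96/11) = -137*(-1092/11) = 149604/11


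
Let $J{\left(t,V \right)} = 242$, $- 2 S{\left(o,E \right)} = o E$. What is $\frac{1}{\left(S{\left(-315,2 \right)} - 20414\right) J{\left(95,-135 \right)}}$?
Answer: $- \frac{1}{4863958} \approx -2.0559 \cdot 10^{-7}$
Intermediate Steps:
$S{\left(o,E \right)} = - \frac{E o}{2}$ ($S{\left(o,E \right)} = - \frac{o E}{2} = - \frac{E o}{2}$)
$\frac{1}{\left(S{\left(-315,2 \right)} - 20414\right) J{\left(95,-135 \right)}} = \frac{1}{\left(\left(- \frac{1}{2}\right) 2 \left(-315\right) - 20414\right) 242} = \frac{1}{315 - 20414} \cdot \frac{1}{242} = \frac{1}{-20099} \cdot \frac{1}{242} = \left(- \frac{1}{20099}\right) \frac{1}{242} = - \frac{1}{4863958}$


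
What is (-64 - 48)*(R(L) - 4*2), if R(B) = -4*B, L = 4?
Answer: 2688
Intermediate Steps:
(-64 - 48)*(R(L) - 4*2) = (-64 - 48)*(-4*4 - 4*2) = -112*(-16 - 8) = -112*(-24) = 2688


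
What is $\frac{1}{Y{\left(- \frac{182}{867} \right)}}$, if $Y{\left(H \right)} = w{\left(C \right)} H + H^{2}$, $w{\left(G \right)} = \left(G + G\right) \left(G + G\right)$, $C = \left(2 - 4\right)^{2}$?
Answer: $- \frac{751689}{10065692} \approx -0.074678$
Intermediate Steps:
$C = 4$ ($C = \left(-2\right)^{2} = 4$)
$w{\left(G \right)} = 4 G^{2}$ ($w{\left(G \right)} = 2 G 2 G = 4 G^{2}$)
$Y{\left(H \right)} = H^{2} + 64 H$ ($Y{\left(H \right)} = 4 \cdot 4^{2} H + H^{2} = 4 \cdot 16 H + H^{2} = 64 H + H^{2} = H^{2} + 64 H$)
$\frac{1}{Y{\left(- \frac{182}{867} \right)}} = \frac{1}{- \frac{182}{867} \left(64 - \frac{182}{867}\right)} = \frac{1}{\left(-182\right) \frac{1}{867} \left(64 - \frac{182}{867}\right)} = \frac{1}{\left(- \frac{182}{867}\right) \left(64 - \frac{182}{867}\right)} = \frac{1}{\left(- \frac{182}{867}\right) \frac{55306}{867}} = \frac{1}{- \frac{10065692}{751689}} = - \frac{751689}{10065692}$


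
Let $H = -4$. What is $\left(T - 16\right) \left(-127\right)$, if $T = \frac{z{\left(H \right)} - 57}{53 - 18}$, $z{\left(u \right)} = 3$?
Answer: $\frac{77978}{35} \approx 2227.9$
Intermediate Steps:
$T = - \frac{54}{35}$ ($T = \frac{3 - 57}{53 - 18} = - \frac{54}{35} \approx -1.5429$)
$\left(T - 16\right) \left(-127\right) = \left(- \frac{54}{35} - 16\right) \left(-127\right) = \left(- \frac{614}{35}\right) \left(-127\right) = \frac{77978}{35}$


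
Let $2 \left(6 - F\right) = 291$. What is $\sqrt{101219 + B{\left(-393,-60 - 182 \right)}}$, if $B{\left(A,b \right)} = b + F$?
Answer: $\frac{5 \sqrt{16134}}{2} \approx 317.55$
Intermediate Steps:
$F = - \frac{279}{2}$ ($F = 6 - \frac{291}{2} = - \frac{279}{2} \approx -139.5$)
$B{\left(A,b \right)} = - \frac{279}{2} + b$ ($B{\left(A,b \right)} = b - \frac{279}{2} = - \frac{279}{2} + b$)
$\sqrt{101219 + B{\left(-393,-60 - 182 \right)}} = \sqrt{101219 - \frac{763}{2}} = \sqrt{\frac{201675}{2}} = \frac{5 \sqrt{16134}}{2}$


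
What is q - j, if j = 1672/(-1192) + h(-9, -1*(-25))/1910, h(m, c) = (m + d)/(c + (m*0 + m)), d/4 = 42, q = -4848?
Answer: -22068713771/4553440 ≈ -4846.6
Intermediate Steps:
d = 168 (d = 4*42 = 168)
h(m, c) = (168 + m)/(c + m) (h(m, c) = (m + 168)/(c + (m*0 + m)) = (168 + m)/(c + (0 + m)) = (168 + m)/(c + m))
j = -6363349/4553440 (j = 1672/(-1192) + ((168 - 9)/(-1*(-25) - 9))/1910 = 1672*(-1/1192) + (159/(25 - 9))*(1/1910) = -209/149 + (159/16)*(1/1910) = -209/149 + 159/30560 = -6363349/4553440 ≈ -1.3975)
q - j = -4848 - 1*(-6363349/4553440) = -4848 + 6363349/4553440 = -22068713771/4553440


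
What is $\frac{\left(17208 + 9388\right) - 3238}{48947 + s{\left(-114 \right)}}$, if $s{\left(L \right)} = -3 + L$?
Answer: $\frac{11679}{24415} \approx 0.47835$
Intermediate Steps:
$\frac{\left(17208 + 9388\right) - 3238}{48947 + s{\left(-114 \right)}} = \frac{\left(17208 + 9388\right) - 3238}{48947 - 117} = \frac{26596 - 3238}{48947 - 117} = \frac{23358}{48830} = 23358 \cdot \frac{1}{48830} = \frac{11679}{24415}$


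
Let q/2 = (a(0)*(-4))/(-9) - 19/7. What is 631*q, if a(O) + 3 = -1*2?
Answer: -392482/63 ≈ -6229.9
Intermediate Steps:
a(O) = -5 (a(O) = -3 - 1*2 = -3 - 2 = -5)
q = -622/63 (q = 2*(-5*(-4)/(-9) - 19/7) = 2*(20*(-⅑) - 19*⅐) = 2*(-20/9 - 19/7) = 2*(-311/63) = -622/63 ≈ -9.8730)
631*q = 631*(-622/63) = -392482/63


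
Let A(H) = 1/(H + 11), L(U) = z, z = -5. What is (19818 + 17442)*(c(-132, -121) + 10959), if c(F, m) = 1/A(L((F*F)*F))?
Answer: 408555900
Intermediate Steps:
L(U) = -5
A(H) = 1/(11 + H)
c(F, m) = 6 (c(F, m) = 1/(1/(11 - 5)) = 1/(1/6) = 1/(⅙) = 6)
(19818 + 17442)*(c(-132, -121) + 10959) = (19818 + 17442)*(6 + 10959) = 37260*10965 = 408555900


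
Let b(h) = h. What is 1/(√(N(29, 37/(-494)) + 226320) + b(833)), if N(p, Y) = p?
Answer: 833/467540 - √226349/467540 ≈ 0.00076408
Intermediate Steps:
1/(√(N(29, 37/(-494)) + 226320) + b(833)) = 1/(√(29 + 226320) + 833) = 1/(√226349 + 833) = 1/(833 + √226349)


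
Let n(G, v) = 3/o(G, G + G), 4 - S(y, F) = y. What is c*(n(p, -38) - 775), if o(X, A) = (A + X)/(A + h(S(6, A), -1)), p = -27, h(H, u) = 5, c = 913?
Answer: -19059788/27 ≈ -7.0592e+5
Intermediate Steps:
S(y, F) = 4 - y
o(X, A) = (A + X)/(5 + A) (o(X, A) = (A + X)/(A + 5) = (A + X)/(5 + A))
n(G, v) = (5 + 2*G)/G (n(G, v) = 3/((((G + G) + G)/(5 + (G + G)))) = 3/(((2*G + G)/(5 + 2*G))) = 3/(((3*G)/(5 + 2*G))) = 3/((3*G/(5 + 2*G))) = 3*((5 + 2*G)/(3*G)) = (5 + 2*G)/G)
c*(n(p, -38) - 775) = 913*((2 + 5/(-27)) - 775) = 913*((2 + 5*(-1/27)) - 775) = 913*((2 - 5/27) - 775) = 913*(49/27 - 775) = 913*(-20876/27) = -19059788/27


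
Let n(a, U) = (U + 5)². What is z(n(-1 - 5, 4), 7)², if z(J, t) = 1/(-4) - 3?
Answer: 169/16 ≈ 10.563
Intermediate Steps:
n(a, U) = (5 + U)²
z(J, t) = -13/4 (z(J, t) = 1*(-¼) - 3 = -¼ - 3 = -13/4)
z(n(-1 - 5, 4), 7)² = (-13/4)² = 169/16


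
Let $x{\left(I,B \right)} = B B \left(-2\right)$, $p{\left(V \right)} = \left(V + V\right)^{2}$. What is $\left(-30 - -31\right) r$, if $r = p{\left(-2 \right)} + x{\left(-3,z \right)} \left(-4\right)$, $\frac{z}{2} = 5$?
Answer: $816$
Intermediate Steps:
$z = 10$ ($z = 2 \cdot 5 = 10$)
$p{\left(V \right)} = 4 V^{2}$ ($p{\left(V \right)} = \left(2 V\right)^{2} = 4 V^{2}$)
$x{\left(I,B \right)} = - 2 B^{2}$ ($x{\left(I,B \right)} = B^{2} \left(-2\right) = - 2 B^{2}$)
$r = 816$ ($r = 4 \left(-2\right)^{2} + - 2 \cdot 10^{2} \left(-4\right) = 4 \cdot 4 + \left(-2\right) 100 \left(-4\right) = 16 - -800 = 16 + 800 = 816$)
$\left(-30 - -31\right) r = \left(-30 - -31\right) 816 = \left(-30 + 31\right) 816 = 1 \cdot 816 = 816$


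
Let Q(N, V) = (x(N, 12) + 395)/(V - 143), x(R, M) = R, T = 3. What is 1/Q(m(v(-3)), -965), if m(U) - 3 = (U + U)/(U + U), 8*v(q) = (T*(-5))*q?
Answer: -1108/399 ≈ -2.7769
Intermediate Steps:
v(q) = -15*q/8 (v(q) = ((3*(-5))*q)/8 = (-15*q)/8 = -15*q/8)
m(U) = 4 (m(U) = 3 + (U + U)/(U + U) = 3 + (2*U)/((2*U)) = 3 + (2*U)*(1/(2*U)) = 3 + 1 = 4)
Q(N, V) = (395 + N)/(-143 + V) (Q(N, V) = (N + 395)/(V - 143) = (395 + N)/(-143 + V))
1/Q(m(v(-3)), -965) = 1/((395 + 4)/(-143 - 965)) = 1/(399/(-1108)) = 1/(-1/1108*399) = 1/(-399/1108) = -1108/399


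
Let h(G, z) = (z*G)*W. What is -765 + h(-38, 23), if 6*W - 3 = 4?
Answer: -5354/3 ≈ -1784.7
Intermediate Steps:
W = 7/6 (W = 1/2 + (1/6)*4 = 1/2 + 2/3 = 7/6 ≈ 1.1667)
h(G, z) = 7*G*z/6 (h(G, z) = (z*G)*(7/6) = (G*z)*(7/6) = 7*G*z/6)
-765 + h(-38, 23) = -765 + (7/6)*(-38)*23 = -765 - 3059/3 = -5354/3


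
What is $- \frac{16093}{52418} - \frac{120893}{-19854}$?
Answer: $\frac{1504364713}{260176743} \approx 5.7821$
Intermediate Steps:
$- \frac{16093}{52418} - \frac{120893}{-19854} = \left(-16093\right) \frac{1}{52418} - - \frac{120893}{19854} = - \frac{16093}{52418} + \frac{120893}{19854} = \frac{1504364713}{260176743}$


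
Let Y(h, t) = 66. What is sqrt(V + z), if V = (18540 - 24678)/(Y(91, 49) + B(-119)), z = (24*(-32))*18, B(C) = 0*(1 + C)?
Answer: I*sqrt(13917) ≈ 117.97*I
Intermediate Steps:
B(C) = 0
z = -13824 (z = -768*18 = -13824)
V = -93 (V = (18540 - 24678)/(66 + 0) = -6138/66 = -6138*1/66 = -93)
sqrt(V + z) = sqrt(-93 - 13824) = sqrt(-13917) = I*sqrt(13917)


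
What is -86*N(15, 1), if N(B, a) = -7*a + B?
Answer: -688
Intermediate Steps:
N(B, a) = B - 7*a
-86*N(15, 1) = -86*(15 - 7*1) = -86*(15 - 7) = -86*8 = -688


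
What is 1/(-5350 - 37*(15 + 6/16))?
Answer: -8/47351 ≈ -0.00016895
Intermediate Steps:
1/(-5350 - 37*(15 + 6/16)) = 1/(-5350 - 37*(15 + 6*(1/16))) = 1/(-5350 - 37*(15 + 3/8)) = 1/(-5350 - 37*123/8) = 1/(-5350 - 4551/8) = 1/(-47351/8) = -8/47351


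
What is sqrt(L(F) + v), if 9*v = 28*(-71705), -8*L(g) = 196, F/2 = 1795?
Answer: I*sqrt(8031842)/6 ≈ 472.34*I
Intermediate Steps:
F = 3590 (F = 2*1795 = 3590)
L(g) = -49/2 (L(g) = -1/8*196 = -49/2)
v = -2007740/9 (v = (28*(-71705))/9 = (1/9)*(-2007740) = -2007740/9 ≈ -2.2308e+5)
sqrt(L(F) + v) = sqrt(-49/2 - 2007740/9) = sqrt(-4015921/18) = I*sqrt(8031842)/6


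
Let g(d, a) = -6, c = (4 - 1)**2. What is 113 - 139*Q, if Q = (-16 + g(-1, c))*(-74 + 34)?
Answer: -122207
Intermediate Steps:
c = 9 (c = 3**2 = 9)
Q = 880 (Q = (-16 - 6)*(-74 + 34) = -22*(-40) = 880)
113 - 139*Q = 113 - 139*880 = 113 - 122320 = -122207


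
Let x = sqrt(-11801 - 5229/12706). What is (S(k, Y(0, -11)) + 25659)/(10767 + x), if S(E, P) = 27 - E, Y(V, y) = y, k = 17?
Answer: 501665775834/210447826967 - 3667*I*sqrt(1905248626910)/210447826967 ≈ 2.3838 - 0.024052*I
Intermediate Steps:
x = I*sqrt(1905248626910)/12706 (x = sqrt(-11801 - 5229*1/12706) = sqrt(-11801 - 5229/12706) = sqrt(-149948735/12706) = I*sqrt(1905248626910)/12706 ≈ 108.63*I)
(S(k, Y(0, -11)) + 25659)/(10767 + x) = ((27 - 1*17) + 25659)/(10767 + I*sqrt(1905248626910)/12706) = ((27 - 17) + 25659)/(10767 + I*sqrt(1905248626910)/12706) = (10 + 25659)/(10767 + I*sqrt(1905248626910)/12706) = 25669/(10767 + I*sqrt(1905248626910)/12706)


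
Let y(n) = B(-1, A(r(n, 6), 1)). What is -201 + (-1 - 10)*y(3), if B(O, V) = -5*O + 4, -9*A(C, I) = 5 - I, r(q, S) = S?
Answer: -300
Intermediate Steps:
A(C, I) = -5/9 + I/9 (A(C, I) = -(5 - I)/9 = -5/9 + I/9)
B(O, V) = 4 - 5*O
y(n) = 9 (y(n) = 4 - 5*(-1) = 4 + 5 = 9)
-201 + (-1 - 10)*y(3) = -201 + (-1 - 10)*9 = -201 - 11*9 = -201 - 99 = -300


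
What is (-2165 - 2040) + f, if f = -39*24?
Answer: -5141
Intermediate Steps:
f = -936
(-2165 - 2040) + f = (-2165 - 2040) - 936 = -4205 - 936 = -5141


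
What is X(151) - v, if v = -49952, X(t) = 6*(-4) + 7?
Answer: 49935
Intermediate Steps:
X(t) = -17 (X(t) = -24 + 7 = -17)
X(151) - v = -17 - 1*(-49952) = -17 + 49952 = 49935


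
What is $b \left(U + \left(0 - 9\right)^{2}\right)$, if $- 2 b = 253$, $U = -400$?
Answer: $\frac{80707}{2} \approx 40354.0$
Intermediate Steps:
$b = - \frac{253}{2}$ ($b = \left(- \frac{1}{2}\right) 253 = - \frac{253}{2} \approx -126.5$)
$b \left(U + \left(0 - 9\right)^{2}\right) = - \frac{253 \left(-400 + \left(0 - 9\right)^{2}\right)}{2} = - \frac{253 \left(-400 + \left(-9\right)^{2}\right)}{2} = - \frac{253 \left(-400 + 81\right)}{2} = \left(- \frac{253}{2}\right) \left(-319\right) = \frac{80707}{2}$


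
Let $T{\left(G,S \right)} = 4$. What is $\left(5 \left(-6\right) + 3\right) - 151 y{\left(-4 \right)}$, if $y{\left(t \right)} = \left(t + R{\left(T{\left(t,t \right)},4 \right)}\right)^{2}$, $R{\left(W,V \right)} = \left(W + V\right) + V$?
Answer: $-9691$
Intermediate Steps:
$R{\left(W,V \right)} = W + 2 V$ ($R{\left(W,V \right)} = \left(V + W\right) + V = W + 2 V$)
$y{\left(t \right)} = \left(12 + t\right)^{2}$ ($y{\left(t \right)} = \left(t + \left(4 + 2 \cdot 4\right)\right)^{2} = \left(t + \left(4 + 8\right)\right)^{2} = \left(t + 12\right)^{2} = \left(12 + t\right)^{2}$)
$\left(5 \left(-6\right) + 3\right) - 151 y{\left(-4 \right)} = \left(5 \left(-6\right) + 3\right) - 151 \left(12 - 4\right)^{2} = \left(-30 + 3\right) - 151 \cdot 8^{2} = -27 - 9664 = -9691$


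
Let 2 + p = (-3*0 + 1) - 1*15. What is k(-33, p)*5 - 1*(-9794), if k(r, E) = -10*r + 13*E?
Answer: 10404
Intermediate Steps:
p = -16 (p = -2 + ((-3*0 + 1) - 1*15) = -2 + ((0 + 1) - 15) = -2 + (1 - 15) = -2 - 14 = -16)
k(-33, p)*5 - 1*(-9794) = (-10*(-33) + 13*(-16))*5 - 1*(-9794) = (330 - 208)*5 + 9794 = 122*5 + 9794 = 610 + 9794 = 10404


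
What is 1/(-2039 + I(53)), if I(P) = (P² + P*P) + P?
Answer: 1/3632 ≈ 0.00027533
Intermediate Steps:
I(P) = P + 2*P² (I(P) = (P² + P²) + P = 2*P² + P = P + 2*P²)
1/(-2039 + I(53)) = 1/(-2039 + 53*(1 + 2*53)) = 1/(-2039 + 53*(1 + 106)) = 1/(-2039 + 53*107) = 1/(-2039 + 5671) = 1/3632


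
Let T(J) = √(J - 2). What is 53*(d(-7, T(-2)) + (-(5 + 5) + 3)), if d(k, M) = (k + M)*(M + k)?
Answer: 2014 - 1484*I ≈ 2014.0 - 1484.0*I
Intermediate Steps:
T(J) = √(-2 + J)
d(k, M) = (M + k)² (d(k, M) = (M + k)*(M + k) = (M + k)²)
53*(d(-7, T(-2)) + (-(5 + 5) + 3)) = 53*((√(-2 - 2) - 7)² + (-(5 + 5) + 3)) = 53*((√(-4) - 7)² + (-1*10 + 3)) = 53*((2*I - 7)² + (-10 + 3)) = 53*((-7 + 2*I)² - 7) = 53*(-7 + (-7 + 2*I)²) = -371 + 53*(-7 + 2*I)²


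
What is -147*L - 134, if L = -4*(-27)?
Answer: -16010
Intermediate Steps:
L = 108
-147*L - 134 = -147*108 - 134 = -15876 - 134 = -16010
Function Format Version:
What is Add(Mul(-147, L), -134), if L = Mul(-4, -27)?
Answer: -16010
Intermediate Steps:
L = 108
Add(Mul(-147, L), -134) = Add(Mul(-147, 108), -134) = Add(-15876, -134) = -16010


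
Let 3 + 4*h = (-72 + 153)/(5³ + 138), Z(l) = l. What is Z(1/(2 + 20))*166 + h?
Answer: 19882/2893 ≈ 6.8725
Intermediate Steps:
h = -177/263 (h = -¾ + ((-72 + 153)/(5³ + 138))/4 = -¾ + (81/(125 + 138))/4 = -¾ + (81/263)/4 = -¾ + (81*(1/263))/4 = -¾ + (¼)*(81/263) = -¾ + 81/1052 = -177/263 ≈ -0.67300)
Z(1/(2 + 20))*166 + h = 166/(2 + 20) - 177/263 = 166/22 - 177/263 = (1/22)*166 - 177/263 = 83/11 - 177/263 = 19882/2893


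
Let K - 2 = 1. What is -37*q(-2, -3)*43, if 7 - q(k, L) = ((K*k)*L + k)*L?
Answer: -87505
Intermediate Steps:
K = 3 (K = 2 + 1 = 3)
q(k, L) = 7 - L*(k + 3*L*k) (q(k, L) = 7 - ((3*k)*L + k)*L = 7 - (3*L*k + k)*L = 7 - (k + 3*L*k)*L = 7 - L*(k + 3*L*k))
-37*q(-2, -3)*43 = -37*(7 - 1*(-3)*(-2) - 3*(-2)*(-3)²)*43 = -37*(7 - 6 - 3*(-2)*9)*43 = -37*(7 - 6 + 54)*43 = -37*55*43 = -2035*43 = -87505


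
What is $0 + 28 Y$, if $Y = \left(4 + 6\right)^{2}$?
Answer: $2800$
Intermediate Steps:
$Y = 100$ ($Y = 10^{2} = 100$)
$0 + 28 Y = 0 + 28 \cdot 100 = 0 + 2800 = 2800$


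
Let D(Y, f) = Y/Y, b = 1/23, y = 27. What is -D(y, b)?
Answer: -1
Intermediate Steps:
b = 1/23 ≈ 0.043478
D(Y, f) = 1
-D(y, b) = -1*1 = -1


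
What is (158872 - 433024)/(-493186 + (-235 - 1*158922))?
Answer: 274152/652343 ≈ 0.42026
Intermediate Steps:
(158872 - 433024)/(-493186 + (-235 - 1*158922)) = -274152/(-493186 + (-235 - 158922)) = -274152/(-493186 - 159157) = -274152/(-652343) = -274152*(-1/652343) = 274152/652343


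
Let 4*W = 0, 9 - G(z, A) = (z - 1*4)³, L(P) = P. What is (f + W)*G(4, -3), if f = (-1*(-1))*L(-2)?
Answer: -18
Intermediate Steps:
G(z, A) = 9 - (-4 + z)³ (G(z, A) = 9 - (z - 1*4)³ = 9 - (z - 4)³ = 9 - (-4 + z)³)
W = 0 (W = (¼)*0 = 0)
f = -2 (f = -1*(-1)*(-2) = 1*(-2) = -2)
(f + W)*G(4, -3) = (-2 + 0)*(9 - (-4 + 4)³) = -2*(9 - 1*0³) = -2*(9 - 1*0) = -2*(9 + 0) = -2*9 = -18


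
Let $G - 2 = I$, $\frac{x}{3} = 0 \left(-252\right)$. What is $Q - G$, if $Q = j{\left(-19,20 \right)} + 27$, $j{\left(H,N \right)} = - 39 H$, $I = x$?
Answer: $766$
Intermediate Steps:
$x = 0$ ($x = 3 \cdot 0 \left(-252\right) = 3 \cdot 0 = 0$)
$I = 0$
$G = 2$ ($G = 2 + 0 = 2$)
$Q = 768$ ($Q = \left(-39\right) \left(-19\right) + 27 = 741 + 27 = 768$)
$Q - G = 768 - 2 = 766$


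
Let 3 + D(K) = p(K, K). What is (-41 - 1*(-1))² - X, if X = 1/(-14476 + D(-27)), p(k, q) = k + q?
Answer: 23252801/14533 ≈ 1600.0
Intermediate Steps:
D(K) = -3 + 2*K (D(K) = -3 + (K + K) = -3 + 2*K)
X = -1/14533 (X = 1/(-14476 + (-3 + 2*(-27))) = 1/(-14476 + (-3 - 54)) = 1/(-14476 - 57) = 1/(-14533) = -1/14533 ≈ -6.8809e-5)
(-41 - 1*(-1))² - X = (-41 - 1*(-1))² - 1*(-1/14533) = (-41 + 1)² + 1/14533 = (-40)² + 1/14533 = 1600 + 1/14533 = 23252801/14533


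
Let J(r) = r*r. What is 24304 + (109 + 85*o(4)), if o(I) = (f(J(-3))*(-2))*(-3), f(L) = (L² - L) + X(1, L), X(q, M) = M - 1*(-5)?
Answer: 68273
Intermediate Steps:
X(q, M) = 5 + M (X(q, M) = M + 5 = 5 + M)
J(r) = r²
f(L) = 5 + L² (f(L) = (L² - L) + (5 + L) = 5 + L²)
o(I) = 516 (o(I) = ((5 + ((-3)²)²)*(-2))*(-3) = ((5 + 9²)*(-2))*(-3) = ((5 + 81)*(-2))*(-3) = (86*(-2))*(-3) = -172*(-3) = 516)
24304 + (109 + 85*o(4)) = 24304 + (109 + 85*516) = 24304 + (109 + 43860) = 24304 + 43969 = 68273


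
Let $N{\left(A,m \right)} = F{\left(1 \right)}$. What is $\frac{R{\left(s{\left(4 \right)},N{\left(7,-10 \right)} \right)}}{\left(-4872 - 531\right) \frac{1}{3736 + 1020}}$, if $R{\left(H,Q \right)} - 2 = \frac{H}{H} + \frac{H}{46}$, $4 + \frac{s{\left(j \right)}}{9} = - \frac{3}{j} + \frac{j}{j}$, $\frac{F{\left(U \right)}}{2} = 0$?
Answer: $- \frac{165271}{82846} \approx -1.9949$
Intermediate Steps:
$F{\left(U \right)} = 0$ ($F{\left(U \right)} = 2 \cdot 0 = 0$)
$N{\left(A,m \right)} = 0$
$s{\left(j \right)} = -27 - \frac{27}{j}$ ($s{\left(j \right)} = -36 + 9 \left(- \frac{3}{j} + \frac{j}{j}\right) = -36 + 9 \left(- \frac{3}{j} + 1\right) = -36 + 9 \left(1 - \frac{3}{j}\right) = -36 + \left(9 - \frac{27}{j}\right) = -27 - \frac{27}{j}$)
$R{\left(H,Q \right)} = 3 + \frac{H}{46}$ ($R{\left(H,Q \right)} = 2 + \left(\frac{H}{H} + \frac{H}{46}\right) = 2 + \left(1 + H \frac{1}{46}\right) = 2 + \left(1 + \frac{H}{46}\right) = 3 + \frac{H}{46}$)
$\frac{R{\left(s{\left(4 \right)},N{\left(7,-10 \right)} \right)}}{\left(-4872 - 531\right) \frac{1}{3736 + 1020}} = \frac{3 + \frac{-27 - \frac{27}{4}}{46}}{\left(-4872 - 531\right) \frac{1}{3736 + 1020}} = \frac{3 + \frac{-27 - \frac{27}{4}}{46}}{\left(-5403\right) \frac{1}{4756}} = \frac{3 + \frac{1}{46} \left(- \frac{135}{4}\right)}{- \frac{5403}{4756}} = \left(3 - \frac{135}{184}\right) \left(- \frac{4756}{5403}\right) = \frac{417}{184} \left(- \frac{4756}{5403}\right) = - \frac{165271}{82846}$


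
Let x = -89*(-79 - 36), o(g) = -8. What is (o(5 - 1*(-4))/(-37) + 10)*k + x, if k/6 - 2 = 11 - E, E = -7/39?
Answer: 5311619/481 ≈ 11043.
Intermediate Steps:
E = -7/39 (E = -7*1/39 = -7/39 ≈ -0.17949)
k = 1028/13 (k = 12 + 6*(11 - 1*(-7/39)) = 12 + 6*(11 + 7/39) = 12 + 6*(436/39) = 12 + 872/13 = 1028/13 ≈ 79.077)
x = 10235 (x = -89*(-115) = 10235)
(o(5 - 1*(-4))/(-37) + 10)*k + x = (-8/(-37) + 10)*(1028/13) + 10235 = (-8*(-1/37) + 10)*(1028/13) + 10235 = (8/37 + 10)*(1028/13) + 10235 = (378/37)*(1028/13) + 10235 = 388584/481 + 10235 = 5311619/481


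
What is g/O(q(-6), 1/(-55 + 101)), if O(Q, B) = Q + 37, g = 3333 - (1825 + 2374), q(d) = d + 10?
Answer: -866/41 ≈ -21.122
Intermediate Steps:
q(d) = 10 + d
g = -866 (g = 3333 - 1*4199 = 3333 - 4199 = -866)
O(Q, B) = 37 + Q
g/O(q(-6), 1/(-55 + 101)) = -866/(37 + (10 - 6)) = -866/(37 + 4) = -866/41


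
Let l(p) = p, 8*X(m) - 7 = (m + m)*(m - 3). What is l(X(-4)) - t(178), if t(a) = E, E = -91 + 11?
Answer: 703/8 ≈ 87.875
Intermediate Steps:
X(m) = 7/8 + m*(-3 + m)/4 (X(m) = 7/8 + ((m + m)*(m - 3))/8 = 7/8 + ((2*m)*(-3 + m))/8 = 7/8 + (2*m*(-3 + m))/8 = 7/8 + m*(-3 + m)/4)
E = -80
t(a) = -80
l(X(-4)) - t(178) = (7/8 - 3/4*(-4) + (1/4)*(-4)**2) - 1*(-80) = (7/8 + 3 + (1/4)*16) + 80 = (7/8 + 3 + 4) + 80 = 63/8 + 80 = 703/8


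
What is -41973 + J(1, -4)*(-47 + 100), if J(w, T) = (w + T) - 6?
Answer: -42450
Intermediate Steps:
J(w, T) = -6 + T + w (J(w, T) = (T + w) - 6 = -6 + T + w)
-41973 + J(1, -4)*(-47 + 100) = -41973 + (-6 - 4 + 1)*(-47 + 100) = -41973 - 9*53 = -41973 - 477 = -42450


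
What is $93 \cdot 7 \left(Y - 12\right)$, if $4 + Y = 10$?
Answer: $-3906$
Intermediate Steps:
$Y = 6$ ($Y = -4 + 10 = 6$)
$93 \cdot 7 \left(Y - 12\right) = 93 \cdot 7 \left(6 - 12\right) = 93 \cdot 7 \left(-6\right) = 93 \left(-42\right) = -3906$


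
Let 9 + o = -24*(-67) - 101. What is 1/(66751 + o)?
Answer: 1/68249 ≈ 1.4652e-5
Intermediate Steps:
o = 1498 (o = -9 + (-24*(-67) - 101) = -9 + (1608 - 101) = -9 + 1507 = 1498)
1/(66751 + o) = 1/(66751 + 1498) = 1/68249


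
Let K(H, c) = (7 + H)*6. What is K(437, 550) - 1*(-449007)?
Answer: 451671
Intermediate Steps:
K(H, c) = 42 + 6*H
K(437, 550) - 1*(-449007) = (42 + 6*437) - 1*(-449007) = (42 + 2622) + 449007 = 2664 + 449007 = 451671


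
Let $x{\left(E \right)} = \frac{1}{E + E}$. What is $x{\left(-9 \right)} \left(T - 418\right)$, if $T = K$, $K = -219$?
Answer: $\frac{637}{18} \approx 35.389$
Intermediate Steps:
$T = -219$
$x{\left(E \right)} = \frac{1}{2 E}$
$x{\left(-9 \right)} \left(T - 418\right) = \frac{1}{2 \left(-9\right)} \left(-219 - 418\right) = \frac{1}{2} \left(- \frac{1}{9}\right) \left(-637\right) = \left(- \frac{1}{18}\right) \left(-637\right) = \frac{637}{18}$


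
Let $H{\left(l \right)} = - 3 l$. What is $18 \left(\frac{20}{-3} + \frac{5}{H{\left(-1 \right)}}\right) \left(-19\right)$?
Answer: $1710$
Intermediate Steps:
$18 \left(\frac{20}{-3} + \frac{5}{H{\left(-1 \right)}}\right) \left(-19\right) = 18 \left(\frac{20}{-3} + \frac{5}{\left(-3\right) \left(-1\right)}\right) \left(-19\right) = 18 \left(20 \left(- \frac{1}{3}\right) + \frac{5}{3}\right) \left(-19\right) = 18 \left(- \frac{20}{3} + 5 \cdot \frac{1}{3}\right) \left(-19\right) = 18 \left(- \frac{20}{3} + \frac{5}{3}\right) \left(-19\right) = 18 \left(-5\right) \left(-19\right) = \left(-90\right) \left(-19\right) = 1710$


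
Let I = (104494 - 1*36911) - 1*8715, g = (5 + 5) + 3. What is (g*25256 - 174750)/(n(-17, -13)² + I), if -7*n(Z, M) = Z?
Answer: 7525322/2884821 ≈ 2.6086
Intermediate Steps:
n(Z, M) = -Z/7
g = 13 (g = 10 + 3 = 13)
I = 58868 (I = (104494 - 36911) - 8715 = 67583 - 8715 = 58868)
(g*25256 - 174750)/(n(-17, -13)² + I) = (13*25256 - 174750)/((-⅐*(-17))² + 58868) = (328328 - 174750)/((17/7)² + 58868) = 153578/(289/49 + 58868) = 153578/(2884821/49) = 153578*(49/2884821) = 7525322/2884821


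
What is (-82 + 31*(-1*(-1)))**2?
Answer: 2601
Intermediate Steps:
(-82 + 31*(-1*(-1)))**2 = (-82 + 31*1)**2 = (-82 + 31)**2 = (-51)**2 = 2601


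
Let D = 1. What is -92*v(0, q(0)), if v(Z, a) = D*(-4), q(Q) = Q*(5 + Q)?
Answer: 368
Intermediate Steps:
v(Z, a) = -4 (v(Z, a) = 1*(-4) = -4)
-92*v(0, q(0)) = -92*(-4) = 368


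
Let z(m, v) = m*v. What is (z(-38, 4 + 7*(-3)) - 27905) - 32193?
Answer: -59452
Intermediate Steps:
(z(-38, 4 + 7*(-3)) - 27905) - 32193 = (-38*(4 + 7*(-3)) - 27905) - 32193 = (-38*(4 - 21) - 27905) - 32193 = (-38*(-17) - 27905) - 32193 = (646 - 27905) - 32193 = -27259 - 32193 = -59452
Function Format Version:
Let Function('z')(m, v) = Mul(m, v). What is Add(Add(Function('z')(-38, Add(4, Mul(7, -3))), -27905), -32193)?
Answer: -59452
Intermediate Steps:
Add(Add(Function('z')(-38, Add(4, Mul(7, -3))), -27905), -32193) = Add(Add(Mul(-38, Add(4, Mul(7, -3))), -27905), -32193) = Add(Add(Mul(-38, Add(4, -21)), -27905), -32193) = Add(Add(Mul(-38, -17), -27905), -32193) = Add(Add(646, -27905), -32193) = Add(-27259, -32193) = -59452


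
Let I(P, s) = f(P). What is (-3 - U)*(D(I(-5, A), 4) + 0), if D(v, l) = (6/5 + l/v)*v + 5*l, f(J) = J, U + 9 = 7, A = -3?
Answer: -18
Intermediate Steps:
U = -2 (U = -9 + 7 = -2)
I(P, s) = P
D(v, l) = 5*l + v*(6/5 + l/v) (D(v, l) = (6*(1/5) + l/v)*v + 5*l = (6/5 + l/v)*v + 5*l = v*(6/5 + l/v) + 5*l = 5*l + v*(6/5 + l/v))
(-3 - U)*(D(I(-5, A), 4) + 0) = (-3 - 1*(-2))*((6*4 + (6/5)*(-5)) + 0) = (-3 + 2)*((24 - 6) + 0) = -(18 + 0) = -1*18 = -18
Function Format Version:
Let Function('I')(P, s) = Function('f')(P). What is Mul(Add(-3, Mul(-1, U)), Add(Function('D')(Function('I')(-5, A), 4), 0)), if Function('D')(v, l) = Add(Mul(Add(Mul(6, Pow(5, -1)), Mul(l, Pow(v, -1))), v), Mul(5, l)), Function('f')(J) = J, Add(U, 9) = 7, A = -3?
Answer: -18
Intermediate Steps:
U = -2 (U = Add(-9, 7) = -2)
Function('I')(P, s) = P
Function('D')(v, l) = Add(Mul(5, l), Mul(v, Add(Rational(6, 5), Mul(l, Pow(v, -1))))) (Function('D')(v, l) = Add(Mul(Add(Mul(6, Rational(1, 5)), Mul(l, Pow(v, -1))), v), Mul(5, l)) = Add(Mul(Add(Rational(6, 5), Mul(l, Pow(v, -1))), v), Mul(5, l)) = Add(Mul(v, Add(Rational(6, 5), Mul(l, Pow(v, -1)))), Mul(5, l)) = Add(Mul(5, l), Mul(v, Add(Rational(6, 5), Mul(l, Pow(v, -1))))))
Mul(Add(-3, Mul(-1, U)), Add(Function('D')(Function('I')(-5, A), 4), 0)) = Mul(Add(-3, Mul(-1, -2)), Add(Add(Mul(6, 4), Mul(Rational(6, 5), -5)), 0)) = Mul(Add(-3, 2), Add(Add(24, -6), 0)) = Mul(-1, Add(18, 0)) = Mul(-1, 18) = -18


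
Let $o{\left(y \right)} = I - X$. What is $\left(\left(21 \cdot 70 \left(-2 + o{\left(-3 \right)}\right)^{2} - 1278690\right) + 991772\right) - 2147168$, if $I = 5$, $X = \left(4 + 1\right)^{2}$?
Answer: $-1722606$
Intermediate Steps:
$X = 25$ ($X = 5^{2} = 25$)
$o{\left(y \right)} = -20$ ($o{\left(y \right)} = 5 - 25 = -20$)
$\left(\left(21 \cdot 70 \left(-2 + o{\left(-3 \right)}\right)^{2} - 1278690\right) + 991772\right) - 2147168 = \left(\left(21 \cdot 70 \left(-2 - 20\right)^{2} - 1278690\right) + 991772\right) - 2147168 = \left(\left(1470 \left(-22\right)^{2} - 1278690\right) + 991772\right) - 2147168 = \left(\left(1470 \cdot 484 - 1278690\right) + 991772\right) - 2147168 = \left(\left(711480 - 1278690\right) + 991772\right) - 2147168 = \left(-567210 + 991772\right) - 2147168 = 424562 - 2147168 = -1722606$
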